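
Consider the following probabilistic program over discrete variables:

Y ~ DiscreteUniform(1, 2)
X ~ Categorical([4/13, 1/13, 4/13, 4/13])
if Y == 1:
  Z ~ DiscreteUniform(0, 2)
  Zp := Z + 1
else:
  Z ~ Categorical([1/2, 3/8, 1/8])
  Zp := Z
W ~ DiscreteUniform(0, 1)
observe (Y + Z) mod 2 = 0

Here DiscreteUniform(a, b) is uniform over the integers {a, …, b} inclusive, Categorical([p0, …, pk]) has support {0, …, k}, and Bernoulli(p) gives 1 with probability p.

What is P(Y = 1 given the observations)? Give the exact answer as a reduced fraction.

P(Y = 1 | obs) = 8/23

Enumerate traces; 24 have nonzero weight after conditioning:
  (Y=1, X=0, Z=1, W=0) weight 1/39
  (Y=1, X=0, Z=1, W=1) weight 1/39
  (Y=1, X=1, Z=1, W=0) weight 1/156
  (Y=1, X=1, Z=1, W=1) weight 1/156
  (Y=1, X=2, Z=1, W=0) weight 1/39
  (Y=1, X=2, Z=1, W=1) weight 1/39
  (Y=1, X=3, Z=1, W=0) weight 1/39
  (Y=1, X=3, Z=1, W=1) weight 1/39
  (Y=2, X=0, Z=0, W=0) weight 1/26
  … 15 more
Group by Y:
  weight(Y=1) = 1/6
  weight(Y=2) = 5/16
Total weight = 1/6 + 5/16 = 23/48
P(Y=1 | obs) = 1/6 / 23/48 = 8/23
P(Y=2 | obs) = 5/16 / 23/48 = 15/23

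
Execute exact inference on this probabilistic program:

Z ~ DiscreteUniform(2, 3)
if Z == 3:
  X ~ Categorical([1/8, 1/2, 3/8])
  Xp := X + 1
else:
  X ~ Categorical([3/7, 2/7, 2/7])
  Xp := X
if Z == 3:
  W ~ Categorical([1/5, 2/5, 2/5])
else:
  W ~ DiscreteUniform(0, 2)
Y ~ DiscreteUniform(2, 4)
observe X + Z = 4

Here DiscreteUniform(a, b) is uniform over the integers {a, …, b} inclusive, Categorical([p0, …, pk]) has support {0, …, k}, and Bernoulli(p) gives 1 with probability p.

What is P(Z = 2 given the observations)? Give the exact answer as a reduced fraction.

P(Z = 2 | obs) = 4/11

Enumerate traces; 18 have nonzero weight after conditioning:
  (Z=2, X=2, W=0, Y=2) weight 1/63
  (Z=2, X=2, W=0, Y=3) weight 1/63
  (Z=2, X=2, W=0, Y=4) weight 1/63
  (Z=2, X=2, W=1, Y=2) weight 1/63
  (Z=2, X=2, W=1, Y=3) weight 1/63
  (Z=2, X=2, W=1, Y=4) weight 1/63
  (Z=2, X=2, W=2, Y=2) weight 1/63
  (Z=2, X=2, W=2, Y=3) weight 1/63
  (Z=3, X=1, W=0, Y=2) weight 1/60
  … 9 more
Group by Z:
  weight(Z=2) = 1/7
  weight(Z=3) = 1/4
Total weight = 1/7 + 1/4 = 11/28
P(Z=2 | obs) = 1/7 / 11/28 = 4/11
P(Z=3 | obs) = 1/4 / 11/28 = 7/11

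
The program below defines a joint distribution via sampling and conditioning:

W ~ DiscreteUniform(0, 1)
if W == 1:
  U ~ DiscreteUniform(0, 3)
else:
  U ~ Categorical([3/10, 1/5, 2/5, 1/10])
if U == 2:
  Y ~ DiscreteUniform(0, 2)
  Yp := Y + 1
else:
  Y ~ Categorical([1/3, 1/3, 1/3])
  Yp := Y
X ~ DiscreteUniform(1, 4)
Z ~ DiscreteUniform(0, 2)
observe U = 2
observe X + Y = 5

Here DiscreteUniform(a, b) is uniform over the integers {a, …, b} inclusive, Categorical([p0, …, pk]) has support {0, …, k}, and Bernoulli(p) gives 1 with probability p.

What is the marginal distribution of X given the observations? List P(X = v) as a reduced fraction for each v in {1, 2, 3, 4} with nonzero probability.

Enumerate traces; 12 have nonzero weight after conditioning:
  (W=0, U=2, Y=1, X=4, Z=0) weight 1/180
  (W=0, U=2, Y=1, X=4, Z=1) weight 1/180
  (W=0, U=2, Y=1, X=4, Z=2) weight 1/180
  (W=0, U=2, Y=2, X=3, Z=0) weight 1/180
  (W=0, U=2, Y=2, X=3, Z=1) weight 1/180
  (W=0, U=2, Y=2, X=3, Z=2) weight 1/180
  (W=1, U=2, Y=1, X=4, Z=0) weight 1/288
  (W=1, U=2, Y=1, X=4, Z=1) weight 1/288
  … 4 more
Group by X:
  weight(X=3) = 13/480
  weight(X=4) = 13/480
Total weight = 13/480 + 13/480 = 13/240
P(X=3 | obs) = 13/480 / 13/240 = 1/2
P(X=4 | obs) = 13/480 / 13/240 = 1/2

P(X=3) = 1/2, P(X=4) = 1/2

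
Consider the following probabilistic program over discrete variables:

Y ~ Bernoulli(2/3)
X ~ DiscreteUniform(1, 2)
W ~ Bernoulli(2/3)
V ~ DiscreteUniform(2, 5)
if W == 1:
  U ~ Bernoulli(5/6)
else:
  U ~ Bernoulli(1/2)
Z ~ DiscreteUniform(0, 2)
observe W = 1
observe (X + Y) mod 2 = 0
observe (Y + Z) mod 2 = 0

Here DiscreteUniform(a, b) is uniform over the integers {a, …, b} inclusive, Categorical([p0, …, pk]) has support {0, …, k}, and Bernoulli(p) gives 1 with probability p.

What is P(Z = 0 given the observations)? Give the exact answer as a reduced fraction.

P(Z = 0 | obs) = 1/4

Enumerate traces; 24 have nonzero weight after conditioning:
  (Y=0, X=2, W=1, V=2, U=0, Z=0) weight 1/648
  (Y=0, X=2, W=1, V=2, U=0, Z=2) weight 1/648
  (Y=0, X=2, W=1, V=2, U=1, Z=0) weight 5/648
  (Y=0, X=2, W=1, V=2, U=1, Z=2) weight 5/648
  (Y=0, X=2, W=1, V=3, U=0, Z=0) weight 1/648
  (Y=0, X=2, W=1, V=3, U=0, Z=2) weight 1/648
  (Y=0, X=2, W=1, V=3, U=1, Z=0) weight 5/648
  (Y=0, X=2, W=1, V=3, U=1, Z=2) weight 5/648
  (Y=1, X=1, W=1, V=2, U=0, Z=1) weight 1/324
  … 15 more
Group by Z:
  weight(Z=0) = 1/27
  weight(Z=1) = 2/27
  weight(Z=2) = 1/27
Total weight = 1/27 + 2/27 + 1/27 = 4/27
P(Z=0 | obs) = 1/27 / 4/27 = 1/4
P(Z=1 | obs) = 2/27 / 4/27 = 1/2
P(Z=2 | obs) = 1/27 / 4/27 = 1/4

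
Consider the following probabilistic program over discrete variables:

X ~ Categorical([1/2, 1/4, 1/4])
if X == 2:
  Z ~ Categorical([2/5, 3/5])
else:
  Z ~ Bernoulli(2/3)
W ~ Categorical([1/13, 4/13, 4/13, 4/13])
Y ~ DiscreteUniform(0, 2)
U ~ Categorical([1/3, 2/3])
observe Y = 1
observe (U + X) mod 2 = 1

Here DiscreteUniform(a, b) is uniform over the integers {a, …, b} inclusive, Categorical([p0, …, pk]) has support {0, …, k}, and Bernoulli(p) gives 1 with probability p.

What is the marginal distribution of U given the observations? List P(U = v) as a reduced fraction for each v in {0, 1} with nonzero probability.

P(U=0) = 1/7, P(U=1) = 6/7

Enumerate traces; 24 have nonzero weight after conditioning:
  (X=0, Z=0, W=0, Y=1, U=1) weight 1/351
  (X=0, Z=0, W=1, Y=1, U=1) weight 4/351
  (X=0, Z=0, W=2, Y=1, U=1) weight 4/351
  (X=0, Z=0, W=3, Y=1, U=1) weight 4/351
  (X=0, Z=1, W=0, Y=1, U=1) weight 2/351
  (X=0, Z=1, W=1, Y=1, U=1) weight 8/351
  (X=0, Z=1, W=2, Y=1, U=1) weight 8/351
  (X=0, Z=1, W=3, Y=1, U=1) weight 8/351
  (X=1, Z=0, W=0, Y=1, U=0) weight 1/1404
  … 15 more
Group by U:
  weight(U=0) = 1/36
  weight(U=1) = 1/6
Total weight = 1/36 + 1/6 = 7/36
P(U=0 | obs) = 1/36 / 7/36 = 1/7
P(U=1 | obs) = 1/6 / 7/36 = 6/7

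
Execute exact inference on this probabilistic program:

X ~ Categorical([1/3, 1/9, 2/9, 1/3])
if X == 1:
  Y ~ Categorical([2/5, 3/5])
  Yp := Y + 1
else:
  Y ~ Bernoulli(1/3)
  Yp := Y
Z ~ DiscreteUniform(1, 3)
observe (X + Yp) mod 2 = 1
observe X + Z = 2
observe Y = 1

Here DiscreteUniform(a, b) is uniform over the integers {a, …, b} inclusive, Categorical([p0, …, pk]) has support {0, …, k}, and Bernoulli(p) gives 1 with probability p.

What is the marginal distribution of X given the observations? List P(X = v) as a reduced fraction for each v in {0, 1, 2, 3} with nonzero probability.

Enumerate traces; 2 have nonzero weight after conditioning:
  (X=0, Y=1, Z=2) weight 1/27
  (X=1, Y=1, Z=1) weight 1/45
Group by X:
  weight(X=0) = 1/27
  weight(X=1) = 1/45
Total weight = 1/27 + 1/45 = 8/135
P(X=0 | obs) = 1/27 / 8/135 = 5/8
P(X=1 | obs) = 1/45 / 8/135 = 3/8

P(X=0) = 5/8, P(X=1) = 3/8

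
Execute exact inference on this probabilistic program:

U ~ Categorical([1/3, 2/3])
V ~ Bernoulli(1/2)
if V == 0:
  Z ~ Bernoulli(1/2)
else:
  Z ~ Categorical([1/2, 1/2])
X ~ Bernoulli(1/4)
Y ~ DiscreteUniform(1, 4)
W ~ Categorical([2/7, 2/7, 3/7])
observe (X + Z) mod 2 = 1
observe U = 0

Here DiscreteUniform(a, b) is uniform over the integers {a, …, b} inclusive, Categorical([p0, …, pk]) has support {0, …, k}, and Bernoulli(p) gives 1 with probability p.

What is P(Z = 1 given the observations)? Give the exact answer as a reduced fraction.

P(Z = 1 | obs) = 3/4

Enumerate traces; 48 have nonzero weight after conditioning:
  (U=0, V=0, Z=0, X=1, Y=1, W=0) weight 1/672
  (U=0, V=0, Z=0, X=1, Y=1, W=1) weight 1/672
  (U=0, V=0, Z=0, X=1, Y=1, W=2) weight 1/448
  (U=0, V=0, Z=0, X=1, Y=2, W=0) weight 1/672
  (U=0, V=0, Z=0, X=1, Y=2, W=1) weight 1/672
  (U=0, V=0, Z=0, X=1, Y=2, W=2) weight 1/448
  (U=0, V=0, Z=0, X=1, Y=3, W=0) weight 1/672
  (U=0, V=0, Z=0, X=1, Y=3, W=1) weight 1/672
  (U=0, V=0, Z=1, X=0, Y=1, W=0) weight 1/224
  … 39 more
Group by Z:
  weight(Z=0) = 1/24
  weight(Z=1) = 1/8
Total weight = 1/24 + 1/8 = 1/6
P(Z=0 | obs) = 1/24 / 1/6 = 1/4
P(Z=1 | obs) = 1/8 / 1/6 = 3/4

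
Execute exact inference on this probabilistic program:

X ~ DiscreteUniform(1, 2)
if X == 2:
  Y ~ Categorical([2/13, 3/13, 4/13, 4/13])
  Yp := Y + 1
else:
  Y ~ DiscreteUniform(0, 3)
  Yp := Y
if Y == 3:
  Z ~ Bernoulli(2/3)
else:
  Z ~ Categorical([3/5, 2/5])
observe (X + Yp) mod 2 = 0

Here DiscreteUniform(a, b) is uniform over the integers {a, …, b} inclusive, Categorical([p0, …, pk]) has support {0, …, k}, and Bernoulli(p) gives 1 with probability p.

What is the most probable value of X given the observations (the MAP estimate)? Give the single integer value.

Enumerate traces; 8 have nonzero weight after conditioning:
  (X=1, Y=1, Z=0) weight 3/40
  (X=1, Y=1, Z=1) weight 1/20
  (X=1, Y=3, Z=0) weight 1/24
  (X=1, Y=3, Z=1) weight 1/12
  (X=2, Y=1, Z=0) weight 9/130
  (X=2, Y=1, Z=1) weight 3/65
  (X=2, Y=3, Z=0) weight 2/39
  (X=2, Y=3, Z=1) weight 4/39
Group by X:
  weight(X=1) = 1/4
  weight(X=2) = 7/26
Total weight = 1/4 + 7/26 = 27/52
P(X=1 | obs) = 1/4 / 27/52 = 13/27
P(X=2 | obs) = 7/26 / 27/52 = 14/27
argmax = 2

argmax_v P(X = v | obs) = 2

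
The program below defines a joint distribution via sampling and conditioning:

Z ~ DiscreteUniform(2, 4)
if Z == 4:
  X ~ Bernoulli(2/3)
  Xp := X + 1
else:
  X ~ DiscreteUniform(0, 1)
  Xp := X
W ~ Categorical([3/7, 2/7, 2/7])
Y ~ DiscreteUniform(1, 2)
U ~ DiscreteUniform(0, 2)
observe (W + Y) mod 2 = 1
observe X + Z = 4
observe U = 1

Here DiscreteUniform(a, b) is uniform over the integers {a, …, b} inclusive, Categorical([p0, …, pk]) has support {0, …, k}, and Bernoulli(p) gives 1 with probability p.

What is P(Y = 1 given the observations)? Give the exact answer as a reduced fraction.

P(Y = 1 | obs) = 5/7

Enumerate traces; 6 have nonzero weight after conditioning:
  (Z=3, X=1, W=0, Y=1, U=1) weight 1/84
  (Z=3, X=1, W=1, Y=2, U=1) weight 1/126
  (Z=3, X=1, W=2, Y=1, U=1) weight 1/126
  (Z=4, X=0, W=0, Y=1, U=1) weight 1/126
  (Z=4, X=0, W=1, Y=2, U=1) weight 1/189
  (Z=4, X=0, W=2, Y=1, U=1) weight 1/189
Group by Y:
  weight(Y=1) = 25/756
  weight(Y=2) = 5/378
Total weight = 25/756 + 5/378 = 5/108
P(Y=1 | obs) = 25/756 / 5/108 = 5/7
P(Y=2 | obs) = 5/378 / 5/108 = 2/7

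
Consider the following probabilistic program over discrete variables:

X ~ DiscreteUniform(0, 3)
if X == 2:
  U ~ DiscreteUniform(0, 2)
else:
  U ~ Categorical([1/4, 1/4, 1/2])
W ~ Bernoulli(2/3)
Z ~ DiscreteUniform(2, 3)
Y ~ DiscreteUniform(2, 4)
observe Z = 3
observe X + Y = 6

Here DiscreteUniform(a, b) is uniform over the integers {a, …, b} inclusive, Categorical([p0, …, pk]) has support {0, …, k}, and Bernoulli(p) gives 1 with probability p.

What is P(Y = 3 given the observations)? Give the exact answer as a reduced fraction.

P(Y = 3 | obs) = 1/2

Enumerate traces; 12 have nonzero weight after conditioning:
  (X=2, U=0, W=0, Z=3, Y=4) weight 1/216
  (X=2, U=0, W=1, Z=3, Y=4) weight 1/108
  (X=2, U=1, W=0, Z=3, Y=4) weight 1/216
  (X=2, U=1, W=1, Z=3, Y=4) weight 1/108
  (X=2, U=2, W=0, Z=3, Y=4) weight 1/216
  (X=2, U=2, W=1, Z=3, Y=4) weight 1/108
  (X=3, U=0, W=0, Z=3, Y=3) weight 1/288
  (X=3, U=0, W=1, Z=3, Y=3) weight 1/144
  … 4 more
Group by Y:
  weight(Y=3) = 1/24
  weight(Y=4) = 1/24
Total weight = 1/24 + 1/24 = 1/12
P(Y=3 | obs) = 1/24 / 1/12 = 1/2
P(Y=4 | obs) = 1/24 / 1/12 = 1/2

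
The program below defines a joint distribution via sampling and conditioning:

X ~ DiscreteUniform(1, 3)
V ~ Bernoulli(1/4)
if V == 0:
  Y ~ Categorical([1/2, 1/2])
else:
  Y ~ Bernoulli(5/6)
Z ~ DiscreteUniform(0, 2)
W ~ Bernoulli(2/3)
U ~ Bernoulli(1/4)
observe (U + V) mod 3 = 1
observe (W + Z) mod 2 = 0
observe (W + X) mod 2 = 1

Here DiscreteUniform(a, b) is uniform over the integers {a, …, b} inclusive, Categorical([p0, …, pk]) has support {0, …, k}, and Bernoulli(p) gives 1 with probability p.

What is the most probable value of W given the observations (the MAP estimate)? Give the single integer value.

argmax_v P(W = v | obs) = 0

Enumerate traces; 20 have nonzero weight after conditioning:
  (X=1, V=0, Y=0, Z=0, W=0, U=1) weight 1/288
  (X=1, V=0, Y=0, Z=2, W=0, U=1) weight 1/288
  (X=1, V=0, Y=1, Z=0, W=0, U=1) weight 1/288
  (X=1, V=0, Y=1, Z=2, W=0, U=1) weight 1/288
  (X=1, V=1, Y=0, Z=0, W=0, U=0) weight 1/864
  (X=1, V=1, Y=0, Z=2, W=0, U=0) weight 1/864
  (X=1, V=1, Y=1, Z=0, W=0, U=0) weight 5/864
  (X=1, V=1, Y=1, Z=2, W=0, U=0) weight 5/864
  (X=2, V=0, Y=0, Z=1, W=1, U=1) weight 1/144
  … 11 more
Group by W:
  weight(W=0) = 1/18
  weight(W=1) = 1/36
Total weight = 1/18 + 1/36 = 1/12
P(W=0 | obs) = 1/18 / 1/12 = 2/3
P(W=1 | obs) = 1/36 / 1/12 = 1/3
argmax = 0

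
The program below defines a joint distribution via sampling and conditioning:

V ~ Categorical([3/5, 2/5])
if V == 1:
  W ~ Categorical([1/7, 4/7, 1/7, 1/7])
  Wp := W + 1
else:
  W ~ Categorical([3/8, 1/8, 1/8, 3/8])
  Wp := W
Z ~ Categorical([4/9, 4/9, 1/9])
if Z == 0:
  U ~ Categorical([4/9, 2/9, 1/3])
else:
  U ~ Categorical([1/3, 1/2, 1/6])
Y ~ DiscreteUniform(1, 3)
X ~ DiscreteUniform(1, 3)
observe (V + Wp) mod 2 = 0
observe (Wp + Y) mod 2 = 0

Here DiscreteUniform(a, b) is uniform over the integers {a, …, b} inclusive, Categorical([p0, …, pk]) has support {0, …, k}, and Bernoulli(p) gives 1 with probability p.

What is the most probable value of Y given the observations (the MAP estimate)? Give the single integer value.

argmax_v P(Y = v | obs) = 2

Enumerate traces; 162 have nonzero weight after conditioning:
  (V=0, W=0, Z=0, U=0, Y=2, X=1) weight 2/405
  (V=0, W=0, Z=0, U=0, Y=2, X=2) weight 2/405
  (V=0, W=0, Z=0, U=0, Y=2, X=3) weight 2/405
  (V=0, W=0, Z=0, U=1, Y=2, X=1) weight 1/405
  (V=0, W=0, Z=0, U=1, Y=2, X=2) weight 1/405
  (V=0, W=0, Z=0, U=1, Y=2, X=3) weight 1/405
  (V=0, W=0, Z=0, U=2, Y=2, X=1) weight 1/270
  (V=0, W=0, Z=0, U=2, Y=2, X=2) weight 1/270
  (V=1, W=0, Z=0, U=0, Y=1, X=1) weight 32/25515
  (V=1, W=0, Z=0, U=0, Y=3, X=1) weight 32/25515
  … 152 more
Group by Y:
  weight(Y=1) = 4/105
  weight(Y=2) = 1/10
  weight(Y=3) = 4/105
Total weight = 4/105 + 1/10 + 4/105 = 37/210
P(Y=1 | obs) = 4/105 / 37/210 = 8/37
P(Y=2 | obs) = 1/10 / 37/210 = 21/37
P(Y=3 | obs) = 4/105 / 37/210 = 8/37
argmax = 2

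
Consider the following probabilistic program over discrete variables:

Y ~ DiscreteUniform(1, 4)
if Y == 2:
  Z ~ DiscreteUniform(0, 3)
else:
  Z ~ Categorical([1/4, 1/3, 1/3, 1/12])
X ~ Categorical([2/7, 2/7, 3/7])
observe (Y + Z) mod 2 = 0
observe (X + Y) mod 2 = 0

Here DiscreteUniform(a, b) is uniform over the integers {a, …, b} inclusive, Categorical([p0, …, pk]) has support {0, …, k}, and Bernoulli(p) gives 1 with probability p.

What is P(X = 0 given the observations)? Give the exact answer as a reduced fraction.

P(X = 0 | obs) = 26/85

Enumerate traces; 12 have nonzero weight after conditioning:
  (Y=1, Z=1, X=1) weight 1/42
  (Y=1, Z=3, X=1) weight 1/168
  (Y=2, Z=0, X=0) weight 1/56
  (Y=2, Z=0, X=2) weight 3/112
  (Y=2, Z=2, X=0) weight 1/56
  (Y=2, Z=2, X=2) weight 3/112
  (Y=3, Z=1, X=1) weight 1/42
  (Y=3, Z=3, X=1) weight 1/168
  … 4 more
Group by X:
  weight(X=0) = 13/168
  weight(X=1) = 5/84
  weight(X=2) = 13/112
Total weight = 13/168 + 5/84 + 13/112 = 85/336
P(X=0 | obs) = 13/168 / 85/336 = 26/85
P(X=1 | obs) = 5/84 / 85/336 = 4/17
P(X=2 | obs) = 13/112 / 85/336 = 39/85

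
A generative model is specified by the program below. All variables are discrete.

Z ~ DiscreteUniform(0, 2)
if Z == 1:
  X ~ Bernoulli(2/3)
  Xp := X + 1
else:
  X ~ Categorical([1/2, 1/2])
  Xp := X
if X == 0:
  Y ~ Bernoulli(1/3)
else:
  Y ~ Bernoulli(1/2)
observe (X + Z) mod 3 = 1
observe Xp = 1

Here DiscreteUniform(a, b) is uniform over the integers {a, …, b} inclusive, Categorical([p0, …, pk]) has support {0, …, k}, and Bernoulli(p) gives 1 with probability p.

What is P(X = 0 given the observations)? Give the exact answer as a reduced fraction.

P(X = 0 | obs) = 2/5

Enumerate traces; 4 have nonzero weight after conditioning:
  (Z=0, X=1, Y=0) weight 1/12
  (Z=0, X=1, Y=1) weight 1/12
  (Z=1, X=0, Y=0) weight 2/27
  (Z=1, X=0, Y=1) weight 1/27
Group by X:
  weight(X=0) = 1/9
  weight(X=1) = 1/6
Total weight = 1/9 + 1/6 = 5/18
P(X=0 | obs) = 1/9 / 5/18 = 2/5
P(X=1 | obs) = 1/6 / 5/18 = 3/5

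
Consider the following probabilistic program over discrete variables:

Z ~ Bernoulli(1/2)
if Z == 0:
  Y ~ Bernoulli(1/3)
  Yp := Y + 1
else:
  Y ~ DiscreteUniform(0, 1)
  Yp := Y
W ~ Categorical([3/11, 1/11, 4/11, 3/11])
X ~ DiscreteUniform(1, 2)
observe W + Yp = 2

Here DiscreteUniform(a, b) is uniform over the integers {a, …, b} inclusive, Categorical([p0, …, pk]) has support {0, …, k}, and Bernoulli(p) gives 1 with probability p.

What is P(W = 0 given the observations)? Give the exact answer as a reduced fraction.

Enumerate traces; 8 have nonzero weight after conditioning:
  (Z=0, Y=0, W=1, X=1) weight 1/66
  (Z=0, Y=0, W=1, X=2) weight 1/66
  (Z=0, Y=1, W=0, X=1) weight 1/44
  (Z=0, Y=1, W=0, X=2) weight 1/44
  (Z=1, Y=0, W=2, X=1) weight 1/22
  (Z=1, Y=0, W=2, X=2) weight 1/22
  (Z=1, Y=1, W=1, X=1) weight 1/88
  (Z=1, Y=1, W=1, X=2) weight 1/88
Group by W:
  weight(W=0) = 1/22
  weight(W=1) = 7/132
  weight(W=2) = 1/11
Total weight = 1/22 + 7/132 + 1/11 = 25/132
P(W=0 | obs) = 1/22 / 25/132 = 6/25
P(W=1 | obs) = 7/132 / 25/132 = 7/25
P(W=2 | obs) = 1/11 / 25/132 = 12/25

P(W = 0 | obs) = 6/25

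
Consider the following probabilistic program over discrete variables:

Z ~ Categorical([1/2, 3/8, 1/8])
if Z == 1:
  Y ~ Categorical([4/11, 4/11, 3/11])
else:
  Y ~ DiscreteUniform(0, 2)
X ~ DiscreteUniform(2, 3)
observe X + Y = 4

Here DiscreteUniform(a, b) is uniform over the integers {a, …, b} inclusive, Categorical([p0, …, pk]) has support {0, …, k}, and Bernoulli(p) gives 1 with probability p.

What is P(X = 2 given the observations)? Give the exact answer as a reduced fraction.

Enumerate traces; 6 have nonzero weight after conditioning:
  (Z=0, Y=1, X=3) weight 1/12
  (Z=0, Y=2, X=2) weight 1/12
  (Z=1, Y=1, X=3) weight 3/44
  (Z=1, Y=2, X=2) weight 9/176
  (Z=2, Y=1, X=3) weight 1/48
  (Z=2, Y=2, X=2) weight 1/48
Group by X:
  weight(X=2) = 41/264
  weight(X=3) = 91/528
Total weight = 41/264 + 91/528 = 173/528
P(X=2 | obs) = 41/264 / 173/528 = 82/173
P(X=3 | obs) = 91/528 / 173/528 = 91/173

P(X = 2 | obs) = 82/173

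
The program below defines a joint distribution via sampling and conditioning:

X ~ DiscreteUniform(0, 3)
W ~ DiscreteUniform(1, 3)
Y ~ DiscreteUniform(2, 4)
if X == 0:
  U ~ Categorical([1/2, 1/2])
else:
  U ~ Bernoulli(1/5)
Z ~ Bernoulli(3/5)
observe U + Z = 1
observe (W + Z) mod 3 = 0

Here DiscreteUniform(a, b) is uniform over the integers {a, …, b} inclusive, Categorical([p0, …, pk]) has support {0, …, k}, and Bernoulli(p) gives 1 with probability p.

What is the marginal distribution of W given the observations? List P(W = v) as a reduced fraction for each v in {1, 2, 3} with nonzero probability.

P(W=2) = 87/109, P(W=3) = 22/109

Enumerate traces; 24 have nonzero weight after conditioning:
  (X=0, W=2, Y=2, U=0, Z=1) weight 1/120
  (X=0, W=2, Y=3, U=0, Z=1) weight 1/120
  (X=0, W=2, Y=4, U=0, Z=1) weight 1/120
  (X=0, W=3, Y=2, U=1, Z=0) weight 1/180
  (X=0, W=3, Y=3, U=1, Z=0) weight 1/180
  (X=0, W=3, Y=4, U=1, Z=0) weight 1/180
  (X=1, W=2, Y=2, U=0, Z=1) weight 1/75
  (X=1, W=2, Y=3, U=0, Z=1) weight 1/75
  … 16 more
Group by W:
  weight(W=2) = 29/200
  weight(W=3) = 11/300
Total weight = 29/200 + 11/300 = 109/600
P(W=2 | obs) = 29/200 / 109/600 = 87/109
P(W=3 | obs) = 11/300 / 109/600 = 22/109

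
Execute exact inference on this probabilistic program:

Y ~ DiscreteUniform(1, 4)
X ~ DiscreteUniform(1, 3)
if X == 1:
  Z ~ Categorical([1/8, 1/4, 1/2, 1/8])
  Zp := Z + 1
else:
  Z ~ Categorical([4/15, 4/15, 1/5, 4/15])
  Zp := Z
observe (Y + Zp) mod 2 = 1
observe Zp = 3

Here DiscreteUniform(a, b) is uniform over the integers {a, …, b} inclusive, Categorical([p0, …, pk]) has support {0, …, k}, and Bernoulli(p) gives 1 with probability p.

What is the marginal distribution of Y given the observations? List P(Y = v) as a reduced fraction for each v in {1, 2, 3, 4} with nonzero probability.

Enumerate traces; 6 have nonzero weight after conditioning:
  (Y=2, X=1, Z=2) weight 1/24
  (Y=2, X=2, Z=3) weight 1/45
  (Y=2, X=3, Z=3) weight 1/45
  (Y=4, X=1, Z=2) weight 1/24
  (Y=4, X=2, Z=3) weight 1/45
  (Y=4, X=3, Z=3) weight 1/45
Group by Y:
  weight(Y=2) = 31/360
  weight(Y=4) = 31/360
Total weight = 31/360 + 31/360 = 31/180
P(Y=2 | obs) = 31/360 / 31/180 = 1/2
P(Y=4 | obs) = 31/360 / 31/180 = 1/2

P(Y=2) = 1/2, P(Y=4) = 1/2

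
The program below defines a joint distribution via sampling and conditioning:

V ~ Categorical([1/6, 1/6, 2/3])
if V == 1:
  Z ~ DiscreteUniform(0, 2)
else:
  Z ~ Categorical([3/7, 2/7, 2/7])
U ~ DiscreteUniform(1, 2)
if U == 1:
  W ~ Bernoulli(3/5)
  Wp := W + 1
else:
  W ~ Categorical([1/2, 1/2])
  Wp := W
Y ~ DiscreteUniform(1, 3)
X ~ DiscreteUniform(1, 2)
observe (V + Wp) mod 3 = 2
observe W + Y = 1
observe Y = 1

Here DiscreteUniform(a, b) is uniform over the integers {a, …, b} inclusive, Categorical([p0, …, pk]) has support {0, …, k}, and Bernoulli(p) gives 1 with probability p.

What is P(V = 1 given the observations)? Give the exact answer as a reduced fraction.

P(V = 1 | obs) = 1/6

Enumerate traces; 12 have nonzero weight after conditioning:
  (V=1, Z=0, U=1, W=0, Y=1, X=1) weight 1/540
  (V=1, Z=0, U=1, W=0, Y=1, X=2) weight 1/540
  (V=1, Z=1, U=1, W=0, Y=1, X=1) weight 1/540
  (V=1, Z=1, U=1, W=0, Y=1, X=2) weight 1/540
  (V=1, Z=2, U=1, W=0, Y=1, X=1) weight 1/540
  (V=1, Z=2, U=1, W=0, Y=1, X=2) weight 1/540
  (V=2, Z=0, U=2, W=0, Y=1, X=1) weight 1/84
  (V=2, Z=0, U=2, W=0, Y=1, X=2) weight 1/84
  … 4 more
Group by V:
  weight(V=1) = 1/90
  weight(V=2) = 1/18
Total weight = 1/90 + 1/18 = 1/15
P(V=1 | obs) = 1/90 / 1/15 = 1/6
P(V=2 | obs) = 1/18 / 1/15 = 5/6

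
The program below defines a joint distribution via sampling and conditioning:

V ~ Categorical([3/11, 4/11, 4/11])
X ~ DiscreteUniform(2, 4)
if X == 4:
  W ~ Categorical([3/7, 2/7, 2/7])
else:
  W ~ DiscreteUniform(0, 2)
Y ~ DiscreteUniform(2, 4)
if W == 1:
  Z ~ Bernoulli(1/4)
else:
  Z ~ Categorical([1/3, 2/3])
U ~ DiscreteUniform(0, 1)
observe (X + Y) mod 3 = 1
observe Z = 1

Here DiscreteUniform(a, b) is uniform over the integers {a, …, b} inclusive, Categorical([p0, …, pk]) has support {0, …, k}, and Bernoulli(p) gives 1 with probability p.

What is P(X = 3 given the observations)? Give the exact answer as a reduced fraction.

Enumerate traces; 54 have nonzero weight after conditioning:
  (V=0, X=2, W=0, Y=2, Z=1, U=0) weight 1/297
  (V=0, X=2, W=0, Y=2, Z=1, U=1) weight 1/297
  (V=0, X=2, W=1, Y=2, Z=1, U=0) weight 1/792
  (V=0, X=2, W=1, Y=2, Z=1, U=1) weight 1/792
  (V=0, X=2, W=2, Y=2, Z=1, U=0) weight 1/297
  (V=0, X=2, W=2, Y=2, Z=1, U=1) weight 1/297
  (V=0, X=3, W=0, Y=4, Z=1, U=0) weight 1/297
  (V=0, X=3, W=0, Y=4, Z=1, U=1) weight 1/297
  (V=0, X=4, W=0, Y=3, Z=1, U=0) weight 1/231
  … 45 more
Group by X:
  weight(X=2) = 19/324
  weight(X=3) = 19/324
  weight(X=4) = 23/378
Total weight = 19/324 + 19/324 + 23/378 = 101/567
P(X=2 | obs) = 19/324 / 101/567 = 133/404
P(X=3 | obs) = 19/324 / 101/567 = 133/404
P(X=4 | obs) = 23/378 / 101/567 = 69/202

P(X = 3 | obs) = 133/404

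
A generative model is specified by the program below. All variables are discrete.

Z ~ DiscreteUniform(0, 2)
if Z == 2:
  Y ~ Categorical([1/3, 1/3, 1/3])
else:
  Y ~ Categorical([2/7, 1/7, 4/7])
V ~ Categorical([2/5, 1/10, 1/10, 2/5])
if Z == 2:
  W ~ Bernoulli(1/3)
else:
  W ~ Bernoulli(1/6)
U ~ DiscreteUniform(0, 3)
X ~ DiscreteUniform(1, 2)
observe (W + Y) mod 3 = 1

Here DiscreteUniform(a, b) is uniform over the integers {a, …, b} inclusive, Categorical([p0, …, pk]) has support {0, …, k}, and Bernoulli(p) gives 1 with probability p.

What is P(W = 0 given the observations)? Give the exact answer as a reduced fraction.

P(W = 0 | obs) = 29/42

Enumerate traces; 192 have nonzero weight after conditioning:
  (Z=0, Y=0, V=0, W=1, U=0, X=1) weight 1/1260
  (Z=0, Y=0, V=0, W=1, U=0, X=2) weight 1/1260
  (Z=0, Y=0, V=0, W=1, U=1, X=1) weight 1/1260
  (Z=0, Y=0, V=0, W=1, U=1, X=2) weight 1/1260
  (Z=0, Y=0, V=0, W=1, U=2, X=1) weight 1/1260
  (Z=0, Y=0, V=0, W=1, U=2, X=2) weight 1/1260
  (Z=0, Y=0, V=0, W=1, U=3, X=1) weight 1/1260
  (Z=0, Y=0, V=0, W=1, U=3, X=2) weight 1/1260
  (Z=0, Y=1, V=0, W=0, U=0, X=1) weight 1/504
  … 183 more
Group by W:
  weight(W=0) = 29/189
  weight(W=1) = 13/189
Total weight = 29/189 + 13/189 = 2/9
P(W=0 | obs) = 29/189 / 2/9 = 29/42
P(W=1 | obs) = 13/189 / 2/9 = 13/42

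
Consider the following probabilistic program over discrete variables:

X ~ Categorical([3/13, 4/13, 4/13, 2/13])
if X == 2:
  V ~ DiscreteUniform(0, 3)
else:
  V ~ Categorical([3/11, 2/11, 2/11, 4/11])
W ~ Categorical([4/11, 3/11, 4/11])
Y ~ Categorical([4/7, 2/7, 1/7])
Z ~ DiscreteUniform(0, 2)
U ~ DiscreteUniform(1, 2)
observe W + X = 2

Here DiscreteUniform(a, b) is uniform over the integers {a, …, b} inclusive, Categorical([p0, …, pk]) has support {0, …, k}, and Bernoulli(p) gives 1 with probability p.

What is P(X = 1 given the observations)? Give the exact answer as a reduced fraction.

P(X = 1 | obs) = 3/10

Enumerate traces; 216 have nonzero weight after conditioning:
  (X=0, V=0, W=2, Y=0, Z=0, U=1) weight 24/11011
  (X=0, V=0, W=2, Y=0, Z=0, U=2) weight 24/11011
  (X=0, V=0, W=2, Y=0, Z=1, U=1) weight 24/11011
  (X=0, V=0, W=2, Y=0, Z=1, U=2) weight 24/11011
  (X=0, V=0, W=2, Y=0, Z=2, U=1) weight 24/11011
  (X=0, V=0, W=2, Y=0, Z=2, U=2) weight 24/11011
  (X=0, V=0, W=2, Y=1, Z=0, U=1) weight 12/11011
  (X=0, V=0, W=2, Y=1, Z=0, U=2) weight 12/11011
  (X=1, V=0, W=1, Y=0, Z=0, U=1) weight 24/11011
  (X=2, V=0, W=0, Y=0, Z=0, U=1) weight 8/3003
  … 206 more
Group by X:
  weight(X=0) = 12/143
  weight(X=1) = 12/143
  weight(X=2) = 16/143
Total weight = 12/143 + 12/143 + 16/143 = 40/143
P(X=0 | obs) = 12/143 / 40/143 = 3/10
P(X=1 | obs) = 12/143 / 40/143 = 3/10
P(X=2 | obs) = 16/143 / 40/143 = 2/5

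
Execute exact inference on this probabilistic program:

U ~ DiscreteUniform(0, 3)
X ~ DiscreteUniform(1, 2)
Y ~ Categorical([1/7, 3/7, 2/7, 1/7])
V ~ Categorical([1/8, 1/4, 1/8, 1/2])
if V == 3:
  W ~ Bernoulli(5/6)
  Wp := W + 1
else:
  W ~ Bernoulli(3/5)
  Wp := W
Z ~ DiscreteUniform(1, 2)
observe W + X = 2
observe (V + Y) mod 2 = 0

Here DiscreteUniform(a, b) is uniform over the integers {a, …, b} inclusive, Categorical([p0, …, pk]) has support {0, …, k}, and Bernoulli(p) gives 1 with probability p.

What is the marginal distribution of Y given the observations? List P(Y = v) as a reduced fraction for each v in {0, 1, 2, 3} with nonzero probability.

Enumerate traces; 128 have nonzero weight after conditioning:
  (U=0, X=1, Y=0, V=0, W=1, Z=1) weight 3/4480
  (U=0, X=1, Y=0, V=0, W=1, Z=2) weight 3/4480
  (U=0, X=1, Y=0, V=2, W=1, Z=1) weight 3/4480
  (U=0, X=1, Y=0, V=2, W=1, Z=2) weight 3/4480
  (U=0, X=1, Y=1, V=1, W=1, Z=1) weight 9/2240
  (U=0, X=1, Y=1, V=1, W=1, Z=2) weight 9/2240
  (U=0, X=1, Y=1, V=3, W=1, Z=1) weight 5/448
  (U=0, X=1, Y=1, V=3, W=1, Z=2) weight 5/448
  (U=0, X=1, Y=2, V=0, W=1, Z=1) weight 3/2240
  (U=0, X=1, Y=3, V=1, W=1, Z=1) weight 3/2240
  … 118 more
Group by Y:
  weight(Y=0) = 1/56
  weight(Y=1) = 9/56
  weight(Y=2) = 1/28
  weight(Y=3) = 3/56
Total weight = 1/56 + 9/56 + 1/28 + 3/56 = 15/56
P(Y=0 | obs) = 1/56 / 15/56 = 1/15
P(Y=1 | obs) = 9/56 / 15/56 = 3/5
P(Y=2 | obs) = 1/28 / 15/56 = 2/15
P(Y=3 | obs) = 3/56 / 15/56 = 1/5

P(Y=0) = 1/15, P(Y=1) = 3/5, P(Y=2) = 2/15, P(Y=3) = 1/5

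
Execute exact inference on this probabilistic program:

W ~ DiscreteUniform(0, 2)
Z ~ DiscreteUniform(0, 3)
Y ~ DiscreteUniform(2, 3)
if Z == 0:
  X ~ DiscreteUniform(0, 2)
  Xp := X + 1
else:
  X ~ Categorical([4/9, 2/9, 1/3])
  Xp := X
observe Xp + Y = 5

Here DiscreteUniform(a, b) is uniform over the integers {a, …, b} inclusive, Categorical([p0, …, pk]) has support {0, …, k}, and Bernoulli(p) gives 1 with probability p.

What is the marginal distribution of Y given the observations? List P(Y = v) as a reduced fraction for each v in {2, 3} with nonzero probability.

P(Y=2) = 1/5, P(Y=3) = 4/5

Enumerate traces; 15 have nonzero weight after conditioning:
  (W=0, Z=0, Y=2, X=2) weight 1/72
  (W=0, Z=0, Y=3, X=1) weight 1/72
  (W=0, Z=1, Y=3, X=2) weight 1/72
  (W=0, Z=2, Y=3, X=2) weight 1/72
  (W=0, Z=3, Y=3, X=2) weight 1/72
  (W=1, Z=0, Y=2, X=2) weight 1/72
  (W=1, Z=0, Y=3, X=1) weight 1/72
  (W=1, Z=1, Y=3, X=2) weight 1/72
  … 7 more
Group by Y:
  weight(Y=2) = 1/24
  weight(Y=3) = 1/6
Total weight = 1/24 + 1/6 = 5/24
P(Y=2 | obs) = 1/24 / 5/24 = 1/5
P(Y=3 | obs) = 1/6 / 5/24 = 4/5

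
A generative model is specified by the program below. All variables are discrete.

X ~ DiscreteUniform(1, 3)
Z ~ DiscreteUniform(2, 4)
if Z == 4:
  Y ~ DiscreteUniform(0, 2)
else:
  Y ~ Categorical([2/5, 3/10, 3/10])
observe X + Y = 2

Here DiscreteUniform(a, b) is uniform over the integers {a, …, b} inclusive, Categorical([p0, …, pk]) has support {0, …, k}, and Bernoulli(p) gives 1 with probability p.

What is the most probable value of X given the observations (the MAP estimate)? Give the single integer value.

Enumerate traces; 6 have nonzero weight after conditioning:
  (X=1, Z=2, Y=1) weight 1/30
  (X=1, Z=3, Y=1) weight 1/30
  (X=1, Z=4, Y=1) weight 1/27
  (X=2, Z=2, Y=0) weight 2/45
  (X=2, Z=3, Y=0) weight 2/45
  (X=2, Z=4, Y=0) weight 1/27
Group by X:
  weight(X=1) = 14/135
  weight(X=2) = 17/135
Total weight = 14/135 + 17/135 = 31/135
P(X=1 | obs) = 14/135 / 31/135 = 14/31
P(X=2 | obs) = 17/135 / 31/135 = 17/31
argmax = 2

argmax_v P(X = v | obs) = 2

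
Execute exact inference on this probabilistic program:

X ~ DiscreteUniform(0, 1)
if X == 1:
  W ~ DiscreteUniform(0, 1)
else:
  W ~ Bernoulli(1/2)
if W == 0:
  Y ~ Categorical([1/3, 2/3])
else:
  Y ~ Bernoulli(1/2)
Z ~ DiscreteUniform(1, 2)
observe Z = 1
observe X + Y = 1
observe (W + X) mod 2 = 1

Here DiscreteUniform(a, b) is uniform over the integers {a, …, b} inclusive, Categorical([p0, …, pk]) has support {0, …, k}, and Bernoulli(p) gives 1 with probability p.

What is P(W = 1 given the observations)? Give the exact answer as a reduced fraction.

Enumerate traces; 2 have nonzero weight after conditioning:
  (X=0, W=1, Y=1, Z=1) weight 1/16
  (X=1, W=0, Y=0, Z=1) weight 1/24
Group by W:
  weight(W=0) = 1/24
  weight(W=1) = 1/16
Total weight = 1/24 + 1/16 = 5/48
P(W=0 | obs) = 1/24 / 5/48 = 2/5
P(W=1 | obs) = 1/16 / 5/48 = 3/5

P(W = 1 | obs) = 3/5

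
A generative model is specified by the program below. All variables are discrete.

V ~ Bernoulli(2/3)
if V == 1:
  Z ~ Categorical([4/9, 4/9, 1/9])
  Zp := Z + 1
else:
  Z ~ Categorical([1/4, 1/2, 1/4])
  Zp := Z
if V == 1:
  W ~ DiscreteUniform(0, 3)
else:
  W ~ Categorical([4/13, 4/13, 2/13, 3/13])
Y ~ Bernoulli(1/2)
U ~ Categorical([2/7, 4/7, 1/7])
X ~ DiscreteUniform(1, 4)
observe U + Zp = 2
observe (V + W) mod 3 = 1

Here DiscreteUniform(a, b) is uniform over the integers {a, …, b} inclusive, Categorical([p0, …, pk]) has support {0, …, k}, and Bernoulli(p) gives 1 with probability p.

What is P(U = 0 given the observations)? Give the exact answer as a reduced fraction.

P(U = 0 | obs) = 122/411

Enumerate traces; 56 have nonzero weight after conditioning:
  (V=0, Z=0, W=1, Y=0, U=2, X=1) weight 1/2184
  (V=0, Z=0, W=1, Y=0, U=2, X=2) weight 1/2184
  (V=0, Z=0, W=1, Y=0, U=2, X=3) weight 1/2184
  (V=0, Z=0, W=1, Y=0, U=2, X=4) weight 1/2184
  (V=0, Z=0, W=1, Y=1, U=2, X=1) weight 1/2184
  (V=0, Z=0, W=1, Y=1, U=2, X=2) weight 1/2184
  (V=0, Z=0, W=1, Y=1, U=2, X=3) weight 1/2184
  (V=0, Z=0, W=1, Y=1, U=2, X=4) weight 1/2184
  (V=0, Z=1, W=1, Y=0, U=1, X=1) weight 1/273
  (V=0, Z=2, W=1, Y=0, U=0, X=1) weight 1/1092
  … 46 more
Group by U:
  weight(U=0) = 122/2457
  weight(U=1) = 40/351
  weight(U=2) = 1/273
Total weight = 122/2457 + 40/351 + 1/273 = 137/819
P(U=0 | obs) = 122/2457 / 137/819 = 122/411
P(U=1 | obs) = 40/351 / 137/819 = 280/411
P(U=2 | obs) = 1/273 / 137/819 = 3/137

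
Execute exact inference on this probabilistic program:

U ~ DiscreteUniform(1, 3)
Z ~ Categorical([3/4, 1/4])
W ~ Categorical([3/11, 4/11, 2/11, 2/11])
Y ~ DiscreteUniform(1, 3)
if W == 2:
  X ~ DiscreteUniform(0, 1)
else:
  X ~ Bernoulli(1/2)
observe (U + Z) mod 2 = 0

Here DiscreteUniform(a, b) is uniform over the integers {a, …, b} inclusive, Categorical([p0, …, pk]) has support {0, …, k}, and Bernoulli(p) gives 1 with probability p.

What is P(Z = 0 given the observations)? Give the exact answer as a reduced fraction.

P(Z = 0 | obs) = 3/5

Enumerate traces; 72 have nonzero weight after conditioning:
  (U=1, Z=1, W=0, Y=1, X=0) weight 1/264
  (U=1, Z=1, W=0, Y=1, X=1) weight 1/264
  (U=1, Z=1, W=0, Y=2, X=0) weight 1/264
  (U=1, Z=1, W=0, Y=2, X=1) weight 1/264
  (U=1, Z=1, W=0, Y=3, X=0) weight 1/264
  (U=1, Z=1, W=0, Y=3, X=1) weight 1/264
  (U=1, Z=1, W=1, Y=1, X=0) weight 1/198
  (U=1, Z=1, W=1, Y=1, X=1) weight 1/198
  (U=2, Z=0, W=0, Y=1, X=0) weight 1/88
  … 63 more
Group by Z:
  weight(Z=0) = 1/4
  weight(Z=1) = 1/6
Total weight = 1/4 + 1/6 = 5/12
P(Z=0 | obs) = 1/4 / 5/12 = 3/5
P(Z=1 | obs) = 1/6 / 5/12 = 2/5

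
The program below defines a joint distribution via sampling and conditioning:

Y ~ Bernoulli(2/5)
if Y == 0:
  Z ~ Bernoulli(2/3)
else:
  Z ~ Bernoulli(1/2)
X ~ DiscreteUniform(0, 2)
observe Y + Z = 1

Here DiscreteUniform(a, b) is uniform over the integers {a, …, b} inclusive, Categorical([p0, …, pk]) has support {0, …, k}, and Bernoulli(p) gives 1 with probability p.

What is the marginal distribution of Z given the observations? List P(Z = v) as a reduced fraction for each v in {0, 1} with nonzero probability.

P(Z=0) = 1/3, P(Z=1) = 2/3

Enumerate traces; 6 have nonzero weight after conditioning:
  (Y=0, Z=1, X=0) weight 2/15
  (Y=0, Z=1, X=1) weight 2/15
  (Y=0, Z=1, X=2) weight 2/15
  (Y=1, Z=0, X=0) weight 1/15
  (Y=1, Z=0, X=1) weight 1/15
  (Y=1, Z=0, X=2) weight 1/15
Group by Z:
  weight(Z=0) = 1/5
  weight(Z=1) = 2/5
Total weight = 1/5 + 2/5 = 3/5
P(Z=0 | obs) = 1/5 / 3/5 = 1/3
P(Z=1 | obs) = 2/5 / 3/5 = 2/3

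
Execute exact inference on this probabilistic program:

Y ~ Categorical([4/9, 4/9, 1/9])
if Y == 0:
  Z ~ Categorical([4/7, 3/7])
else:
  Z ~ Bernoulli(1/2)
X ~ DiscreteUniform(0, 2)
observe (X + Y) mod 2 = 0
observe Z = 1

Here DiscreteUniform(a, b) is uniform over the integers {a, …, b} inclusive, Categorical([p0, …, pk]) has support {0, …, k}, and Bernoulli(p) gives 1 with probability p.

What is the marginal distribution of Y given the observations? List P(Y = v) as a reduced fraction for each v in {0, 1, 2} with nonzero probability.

Enumerate traces; 5 have nonzero weight after conditioning:
  (Y=0, Z=1, X=0) weight 4/63
  (Y=0, Z=1, X=2) weight 4/63
  (Y=1, Z=1, X=1) weight 2/27
  (Y=2, Z=1, X=0) weight 1/54
  (Y=2, Z=1, X=2) weight 1/54
Group by Y:
  weight(Y=0) = 8/63
  weight(Y=1) = 2/27
  weight(Y=2) = 1/27
Total weight = 8/63 + 2/27 + 1/27 = 5/21
P(Y=0 | obs) = 8/63 / 5/21 = 8/15
P(Y=1 | obs) = 2/27 / 5/21 = 14/45
P(Y=2 | obs) = 1/27 / 5/21 = 7/45

P(Y=0) = 8/15, P(Y=1) = 14/45, P(Y=2) = 7/45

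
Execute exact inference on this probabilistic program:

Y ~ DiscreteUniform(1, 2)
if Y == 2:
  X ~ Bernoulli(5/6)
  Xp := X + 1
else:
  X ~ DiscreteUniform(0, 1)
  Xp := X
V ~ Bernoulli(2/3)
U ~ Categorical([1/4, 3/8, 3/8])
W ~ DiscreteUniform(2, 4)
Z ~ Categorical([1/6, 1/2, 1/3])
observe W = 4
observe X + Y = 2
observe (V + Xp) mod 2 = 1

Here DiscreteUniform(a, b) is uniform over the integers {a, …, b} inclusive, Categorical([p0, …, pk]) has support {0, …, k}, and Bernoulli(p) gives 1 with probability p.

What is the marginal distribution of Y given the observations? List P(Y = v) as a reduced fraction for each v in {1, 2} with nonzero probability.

P(Y=1) = 3/4, P(Y=2) = 1/4

Enumerate traces; 18 have nonzero weight after conditioning:
  (Y=1, X=1, V=0, U=0, W=4, Z=0) weight 1/864
  (Y=1, X=1, V=0, U=0, W=4, Z=1) weight 1/288
  (Y=1, X=1, V=0, U=0, W=4, Z=2) weight 1/432
  (Y=1, X=1, V=0, U=1, W=4, Z=0) weight 1/576
  (Y=1, X=1, V=0, U=1, W=4, Z=1) weight 1/192
  (Y=1, X=1, V=0, U=1, W=4, Z=2) weight 1/288
  (Y=1, X=1, V=0, U=2, W=4, Z=0) weight 1/576
  (Y=1, X=1, V=0, U=2, W=4, Z=1) weight 1/192
  (Y=2, X=0, V=0, U=0, W=4, Z=0) weight 1/2592
  … 9 more
Group by Y:
  weight(Y=1) = 1/36
  weight(Y=2) = 1/108
Total weight = 1/36 + 1/108 = 1/27
P(Y=1 | obs) = 1/36 / 1/27 = 3/4
P(Y=2 | obs) = 1/108 / 1/27 = 1/4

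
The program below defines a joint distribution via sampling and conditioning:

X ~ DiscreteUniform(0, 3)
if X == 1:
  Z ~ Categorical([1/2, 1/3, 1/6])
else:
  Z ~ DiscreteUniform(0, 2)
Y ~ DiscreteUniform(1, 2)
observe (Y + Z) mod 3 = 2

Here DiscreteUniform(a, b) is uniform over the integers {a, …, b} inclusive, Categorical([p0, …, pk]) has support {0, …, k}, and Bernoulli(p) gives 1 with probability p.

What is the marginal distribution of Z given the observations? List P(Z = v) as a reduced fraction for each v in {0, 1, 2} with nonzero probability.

P(Z=0) = 9/17, P(Z=1) = 8/17

Enumerate traces; 8 have nonzero weight after conditioning:
  (X=0, Z=0, Y=2) weight 1/24
  (X=0, Z=1, Y=1) weight 1/24
  (X=1, Z=0, Y=2) weight 1/16
  (X=1, Z=1, Y=1) weight 1/24
  (X=2, Z=0, Y=2) weight 1/24
  (X=2, Z=1, Y=1) weight 1/24
  (X=3, Z=0, Y=2) weight 1/24
  (X=3, Z=1, Y=1) weight 1/24
Group by Z:
  weight(Z=0) = 3/16
  weight(Z=1) = 1/6
Total weight = 3/16 + 1/6 = 17/48
P(Z=0 | obs) = 3/16 / 17/48 = 9/17
P(Z=1 | obs) = 1/6 / 17/48 = 8/17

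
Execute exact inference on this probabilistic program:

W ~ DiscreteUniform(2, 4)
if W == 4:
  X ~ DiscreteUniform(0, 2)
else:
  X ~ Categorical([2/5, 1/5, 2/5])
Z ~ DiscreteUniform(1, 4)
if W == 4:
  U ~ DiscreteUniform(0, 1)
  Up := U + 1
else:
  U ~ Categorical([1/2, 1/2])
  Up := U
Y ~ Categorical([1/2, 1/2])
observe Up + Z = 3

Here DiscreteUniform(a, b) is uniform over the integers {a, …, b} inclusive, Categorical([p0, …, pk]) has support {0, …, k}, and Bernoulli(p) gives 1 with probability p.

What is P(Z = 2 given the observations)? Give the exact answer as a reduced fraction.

P(Z = 2 | obs) = 1/2

Enumerate traces; 36 have nonzero weight after conditioning:
  (W=2, X=0, Z=2, U=1, Y=0) weight 1/120
  (W=2, X=0, Z=2, U=1, Y=1) weight 1/120
  (W=2, X=0, Z=3, U=0, Y=0) weight 1/120
  (W=2, X=0, Z=3, U=0, Y=1) weight 1/120
  (W=2, X=1, Z=2, U=1, Y=0) weight 1/240
  (W=2, X=1, Z=2, U=1, Y=1) weight 1/240
  (W=2, X=1, Z=3, U=0, Y=0) weight 1/240
  (W=2, X=1, Z=3, U=0, Y=1) weight 1/240
  (W=4, X=0, Z=1, U=1, Y=0) weight 1/144
  … 27 more
Group by Z:
  weight(Z=1) = 1/24
  weight(Z=2) = 1/8
  weight(Z=3) = 1/12
Total weight = 1/24 + 1/8 + 1/12 = 1/4
P(Z=1 | obs) = 1/24 / 1/4 = 1/6
P(Z=2 | obs) = 1/8 / 1/4 = 1/2
P(Z=3 | obs) = 1/12 / 1/4 = 1/3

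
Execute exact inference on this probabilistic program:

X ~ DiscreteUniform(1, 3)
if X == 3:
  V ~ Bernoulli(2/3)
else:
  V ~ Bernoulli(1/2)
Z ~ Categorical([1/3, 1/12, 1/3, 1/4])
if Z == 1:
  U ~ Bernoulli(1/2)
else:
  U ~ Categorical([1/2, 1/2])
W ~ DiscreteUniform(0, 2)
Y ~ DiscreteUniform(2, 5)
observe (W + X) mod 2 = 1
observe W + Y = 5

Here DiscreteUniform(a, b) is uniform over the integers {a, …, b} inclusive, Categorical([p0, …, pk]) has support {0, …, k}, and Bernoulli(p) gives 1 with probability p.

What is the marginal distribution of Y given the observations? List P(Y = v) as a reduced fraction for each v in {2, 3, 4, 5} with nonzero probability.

Enumerate traces; 80 have nonzero weight after conditioning:
  (X=1, V=0, Z=0, U=0, W=0, Y=5) weight 1/432
  (X=1, V=0, Z=0, U=0, W=2, Y=3) weight 1/432
  (X=1, V=0, Z=0, U=1, W=0, Y=5) weight 1/432
  (X=1, V=0, Z=0, U=1, W=2, Y=3) weight 1/432
  (X=1, V=0, Z=1, U=0, W=0, Y=5) weight 1/1728
  (X=1, V=0, Z=1, U=0, W=2, Y=3) weight 1/1728
  (X=1, V=0, Z=1, U=1, W=0, Y=5) weight 1/1728
  (X=1, V=0, Z=1, U=1, W=2, Y=3) weight 1/1728
  (X=2, V=0, Z=0, U=0, W=1, Y=4) weight 1/432
  … 71 more
Group by Y:
  weight(Y=3) = 1/18
  weight(Y=4) = 1/36
  weight(Y=5) = 1/18
Total weight = 1/18 + 1/36 + 1/18 = 5/36
P(Y=3 | obs) = 1/18 / 5/36 = 2/5
P(Y=4 | obs) = 1/36 / 5/36 = 1/5
P(Y=5 | obs) = 1/18 / 5/36 = 2/5

P(Y=3) = 2/5, P(Y=4) = 1/5, P(Y=5) = 2/5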